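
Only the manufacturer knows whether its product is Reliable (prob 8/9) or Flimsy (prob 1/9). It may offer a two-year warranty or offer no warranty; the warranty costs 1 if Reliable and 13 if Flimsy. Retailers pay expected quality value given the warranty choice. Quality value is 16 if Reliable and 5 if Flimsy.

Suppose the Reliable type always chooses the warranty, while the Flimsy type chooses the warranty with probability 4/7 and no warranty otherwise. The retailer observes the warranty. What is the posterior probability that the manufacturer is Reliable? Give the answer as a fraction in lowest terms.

14/15

P(the warranty) = (8/9)·1 + (1/9)·(4/7) = 20/21.
By Bayes' rule, P(Reliable | the warranty) = (8/9) / (20/21) = 14/15.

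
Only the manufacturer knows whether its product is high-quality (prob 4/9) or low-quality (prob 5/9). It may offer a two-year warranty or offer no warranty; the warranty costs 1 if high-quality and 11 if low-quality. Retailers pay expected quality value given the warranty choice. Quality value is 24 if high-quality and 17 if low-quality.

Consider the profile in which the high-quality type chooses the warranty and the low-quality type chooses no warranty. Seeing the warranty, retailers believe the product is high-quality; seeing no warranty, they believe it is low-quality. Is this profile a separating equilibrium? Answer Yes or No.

Yes

Under these beliefs, the warranty earns price 24 and no warranty earns price 17.
high-quality: the warranty nets 24 − 1 = 23; no warranty nets 17. high-quality prefers the warranty.
low-quality: the warranty nets 24 − 11 = 13; no warranty nets 17. low-quality prefers no warranty.
Neither type deviates, so the separating profile is an equilibrium.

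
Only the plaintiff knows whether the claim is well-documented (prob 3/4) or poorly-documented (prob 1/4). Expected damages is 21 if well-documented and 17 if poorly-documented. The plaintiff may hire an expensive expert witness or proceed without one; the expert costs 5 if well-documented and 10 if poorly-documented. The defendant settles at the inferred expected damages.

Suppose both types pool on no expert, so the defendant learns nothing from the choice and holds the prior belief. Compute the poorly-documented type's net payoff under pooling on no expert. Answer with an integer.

Pooled settlement = 3/4·21 + 1/4·17 = 20.
poorly-documented pays no cost for no expert, so net payoff = 20.

20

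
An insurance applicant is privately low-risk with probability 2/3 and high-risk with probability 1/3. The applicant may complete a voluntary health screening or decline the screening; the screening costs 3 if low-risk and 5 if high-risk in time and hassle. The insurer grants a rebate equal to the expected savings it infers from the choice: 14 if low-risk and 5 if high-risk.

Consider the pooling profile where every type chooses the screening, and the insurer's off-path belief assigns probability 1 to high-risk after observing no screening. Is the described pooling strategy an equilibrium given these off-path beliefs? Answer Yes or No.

On path, the insurer holds the prior and pays 2/3·14 + 1/3·5 = 11. Off path (no screening), believing high-risk, it pays 5.
low-risk: the screening nets 11 − 3 = 8; no screening nets 5. low-risk stays.
high-risk: the screening nets 11 − 5 = 6; no screening nets 5. high-risk stays.
No type deviates, so pooling is sustained.

Yes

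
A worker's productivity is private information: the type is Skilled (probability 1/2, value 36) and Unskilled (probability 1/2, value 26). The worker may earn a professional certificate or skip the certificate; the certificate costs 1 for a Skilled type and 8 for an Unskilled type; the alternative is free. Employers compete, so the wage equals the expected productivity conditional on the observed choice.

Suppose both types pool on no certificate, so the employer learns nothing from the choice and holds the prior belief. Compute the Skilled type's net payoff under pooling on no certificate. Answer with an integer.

Pooled wage = 1/2·36 + 1/2·26 = 31.
Skilled pays no cost for no certificate, so net payoff = 31.

31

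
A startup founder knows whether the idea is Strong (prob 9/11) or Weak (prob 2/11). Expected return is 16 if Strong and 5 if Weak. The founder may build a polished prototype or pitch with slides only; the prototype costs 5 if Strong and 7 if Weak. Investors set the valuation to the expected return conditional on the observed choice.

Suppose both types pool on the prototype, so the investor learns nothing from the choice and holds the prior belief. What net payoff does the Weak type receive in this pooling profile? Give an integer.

Pooled valuation = 9/11·16 + 2/11·5 = 14.
Weak pays cost 7 for the prototype, so net payoff = 14 − 7 = 7.

7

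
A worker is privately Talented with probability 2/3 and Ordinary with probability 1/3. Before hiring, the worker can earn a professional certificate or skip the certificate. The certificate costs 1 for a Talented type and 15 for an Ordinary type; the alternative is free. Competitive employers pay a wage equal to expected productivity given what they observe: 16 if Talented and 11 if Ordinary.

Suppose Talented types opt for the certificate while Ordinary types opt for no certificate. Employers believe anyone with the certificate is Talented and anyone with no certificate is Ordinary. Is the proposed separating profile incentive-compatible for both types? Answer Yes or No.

Yes

Under these beliefs, the certificate earns wage 16 and no certificate earns wage 11.
Talented: the certificate nets 16 − 1 = 15; no certificate nets 11. Talented prefers the certificate.
Ordinary: the certificate nets 16 − 15 = 1; no certificate nets 11. Ordinary prefers no certificate.
Neither type deviates, so the separating profile is an equilibrium.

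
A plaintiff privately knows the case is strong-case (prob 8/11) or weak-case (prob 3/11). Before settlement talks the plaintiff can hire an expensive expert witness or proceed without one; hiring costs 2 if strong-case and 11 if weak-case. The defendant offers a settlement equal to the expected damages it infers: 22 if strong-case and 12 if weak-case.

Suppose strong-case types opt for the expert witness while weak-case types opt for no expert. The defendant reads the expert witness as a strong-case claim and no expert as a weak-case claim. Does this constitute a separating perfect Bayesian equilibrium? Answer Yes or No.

Yes

Under these beliefs, the expert witness earns settlement 22 and no expert earns settlement 12.
strong-case: the expert witness nets 22 − 2 = 20; no expert nets 12. strong-case prefers the expert witness.
weak-case: the expert witness nets 22 − 11 = 11; no expert nets 12. weak-case prefers no expert.
Neither type deviates, so the separating profile is an equilibrium.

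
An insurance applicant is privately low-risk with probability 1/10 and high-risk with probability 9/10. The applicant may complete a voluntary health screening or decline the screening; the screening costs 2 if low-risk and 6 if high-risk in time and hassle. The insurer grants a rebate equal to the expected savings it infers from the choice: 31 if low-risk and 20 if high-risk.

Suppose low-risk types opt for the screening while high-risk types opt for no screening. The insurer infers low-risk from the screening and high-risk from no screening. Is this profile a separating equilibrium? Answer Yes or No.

No

Under these beliefs, the screening earns rebate 31 and no screening earns rebate 20.
low-risk: the screening nets 31 − 2 = 29; no screening nets 20. low-risk prefers the screening.
high-risk: the screening nets 31 − 6 = 25; no screening nets 20. high-risk would deviate to the screening.
high-risk has a profitable deviation, so the profile is not an equilibrium.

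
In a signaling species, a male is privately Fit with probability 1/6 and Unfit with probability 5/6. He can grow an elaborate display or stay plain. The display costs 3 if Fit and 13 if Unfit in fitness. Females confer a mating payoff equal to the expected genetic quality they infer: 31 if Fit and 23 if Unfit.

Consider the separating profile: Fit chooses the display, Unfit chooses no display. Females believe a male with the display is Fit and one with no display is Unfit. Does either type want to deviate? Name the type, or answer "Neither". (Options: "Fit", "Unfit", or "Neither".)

Neither

The display pays 31; no display pays 23.
Fit: assigned the display, nets 31 − 3 = 28; deviating to no display nets 23.
Unfit: assigned no display, nets 23; deviating to the display nets 31 − 13 = 18.
Both types strictly prefer their assigned action; no profitable deviation.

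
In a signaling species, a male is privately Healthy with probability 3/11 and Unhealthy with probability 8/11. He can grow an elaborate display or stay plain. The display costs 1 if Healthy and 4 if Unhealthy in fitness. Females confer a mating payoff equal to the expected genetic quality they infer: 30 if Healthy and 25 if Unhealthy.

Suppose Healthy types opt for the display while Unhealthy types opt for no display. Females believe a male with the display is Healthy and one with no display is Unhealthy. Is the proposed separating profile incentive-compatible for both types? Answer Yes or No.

No

Under these beliefs, the display earns mating payoff 30 and no display earns mating payoff 25.
Healthy: the display nets 30 − 1 = 29; no display nets 25. Healthy prefers the display.
Unhealthy: the display nets 30 − 4 = 26; no display nets 25. Unhealthy would deviate to the display.
Unhealthy has a profitable deviation, so the profile is not an equilibrium.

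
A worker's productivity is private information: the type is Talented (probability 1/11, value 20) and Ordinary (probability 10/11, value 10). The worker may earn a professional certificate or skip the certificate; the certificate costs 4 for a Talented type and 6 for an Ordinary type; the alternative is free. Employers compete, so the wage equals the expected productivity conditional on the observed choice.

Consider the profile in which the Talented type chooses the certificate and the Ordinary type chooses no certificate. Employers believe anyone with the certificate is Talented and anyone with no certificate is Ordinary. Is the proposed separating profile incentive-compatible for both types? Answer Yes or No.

No

Under these beliefs, the certificate earns wage 20 and no certificate earns wage 10.
Talented: the certificate nets 20 − 4 = 16; no certificate nets 10. Talented prefers the certificate.
Ordinary: the certificate nets 20 − 6 = 14; no certificate nets 10. Ordinary would deviate to the certificate.
Ordinary has a profitable deviation, so the profile is not an equilibrium.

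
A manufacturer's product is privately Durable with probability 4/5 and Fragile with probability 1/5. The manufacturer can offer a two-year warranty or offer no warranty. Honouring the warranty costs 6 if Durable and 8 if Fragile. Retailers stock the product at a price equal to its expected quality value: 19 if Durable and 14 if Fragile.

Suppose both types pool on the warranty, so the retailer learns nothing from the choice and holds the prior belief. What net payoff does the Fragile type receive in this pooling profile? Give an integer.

10

Pooled price = 4/5·19 + 1/5·14 = 18.
Fragile pays cost 8 for the warranty, so net payoff = 18 − 8 = 10.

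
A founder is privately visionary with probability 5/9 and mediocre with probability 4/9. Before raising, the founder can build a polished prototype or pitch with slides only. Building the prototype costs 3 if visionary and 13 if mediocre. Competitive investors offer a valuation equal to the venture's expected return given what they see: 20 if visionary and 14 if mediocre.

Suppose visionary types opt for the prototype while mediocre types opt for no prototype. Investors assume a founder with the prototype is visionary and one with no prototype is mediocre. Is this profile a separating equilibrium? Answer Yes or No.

Yes

Under these beliefs, the prototype earns valuation 20 and no prototype earns valuation 14.
visionary: the prototype nets 20 − 3 = 17; no prototype nets 14. visionary prefers the prototype.
mediocre: the prototype nets 20 − 13 = 7; no prototype nets 14. mediocre prefers no prototype.
Neither type deviates, so the separating profile is an equilibrium.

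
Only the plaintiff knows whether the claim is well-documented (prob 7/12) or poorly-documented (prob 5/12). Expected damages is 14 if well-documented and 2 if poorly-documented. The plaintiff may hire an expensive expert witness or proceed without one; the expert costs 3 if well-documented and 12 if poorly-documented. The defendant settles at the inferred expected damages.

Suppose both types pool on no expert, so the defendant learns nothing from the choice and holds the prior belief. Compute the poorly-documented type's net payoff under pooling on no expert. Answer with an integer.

Pooled settlement = 7/12·14 + 5/12·2 = 9.
poorly-documented pays no cost for no expert, so net payoff = 9.

9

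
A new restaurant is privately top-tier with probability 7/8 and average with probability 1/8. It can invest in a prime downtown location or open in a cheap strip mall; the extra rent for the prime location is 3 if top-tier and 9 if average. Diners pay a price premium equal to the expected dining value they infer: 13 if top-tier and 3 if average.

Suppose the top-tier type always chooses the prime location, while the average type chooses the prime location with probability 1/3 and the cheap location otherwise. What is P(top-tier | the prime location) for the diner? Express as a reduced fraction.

P(the prime location) = (7/8)·1 + (1/8)·(1/3) = 11/12.
By Bayes' rule, P(top-tier | the prime location) = (7/8) / (11/12) = 21/22.

21/22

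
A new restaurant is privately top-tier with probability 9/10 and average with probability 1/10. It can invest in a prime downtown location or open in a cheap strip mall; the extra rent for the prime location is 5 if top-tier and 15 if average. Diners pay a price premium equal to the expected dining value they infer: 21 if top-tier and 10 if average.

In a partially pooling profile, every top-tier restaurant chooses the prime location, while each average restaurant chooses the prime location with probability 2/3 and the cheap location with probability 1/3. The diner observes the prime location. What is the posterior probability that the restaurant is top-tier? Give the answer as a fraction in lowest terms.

27/29

P(the prime location) = (9/10)·1 + (1/10)·(2/3) = 29/30.
By Bayes' rule, P(top-tier | the prime location) = (9/10) / (29/30) = 27/29.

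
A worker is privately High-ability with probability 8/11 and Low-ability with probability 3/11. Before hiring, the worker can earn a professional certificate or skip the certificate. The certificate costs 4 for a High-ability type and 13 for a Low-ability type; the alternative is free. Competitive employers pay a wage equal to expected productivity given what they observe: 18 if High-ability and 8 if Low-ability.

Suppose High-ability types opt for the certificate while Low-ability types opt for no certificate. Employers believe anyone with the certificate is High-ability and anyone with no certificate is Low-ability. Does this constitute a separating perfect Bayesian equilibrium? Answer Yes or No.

Yes

Under these beliefs, the certificate earns wage 18 and no certificate earns wage 8.
High-ability: the certificate nets 18 − 4 = 14; no certificate nets 8. High-ability prefers the certificate.
Low-ability: the certificate nets 18 − 13 = 5; no certificate nets 8. Low-ability prefers no certificate.
Neither type deviates, so the separating profile is an equilibrium.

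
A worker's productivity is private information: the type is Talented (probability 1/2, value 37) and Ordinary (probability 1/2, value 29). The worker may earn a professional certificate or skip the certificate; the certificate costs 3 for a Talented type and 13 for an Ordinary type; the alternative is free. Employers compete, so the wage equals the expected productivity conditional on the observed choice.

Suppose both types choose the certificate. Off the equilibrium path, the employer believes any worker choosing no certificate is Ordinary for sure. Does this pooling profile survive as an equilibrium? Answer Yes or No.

No

On path, the employer holds the prior and pays 1/2·37 + 1/2·29 = 33. Off path (no certificate), believing Ordinary, it pays 29.
Talented: the certificate nets 33 − 3 = 30; no certificate nets 29. Talented stays.
Ordinary: the certificate nets 33 − 13 = 20; no certificate nets 29. Ordinary would deviate.
A type deviates, so pooling fails.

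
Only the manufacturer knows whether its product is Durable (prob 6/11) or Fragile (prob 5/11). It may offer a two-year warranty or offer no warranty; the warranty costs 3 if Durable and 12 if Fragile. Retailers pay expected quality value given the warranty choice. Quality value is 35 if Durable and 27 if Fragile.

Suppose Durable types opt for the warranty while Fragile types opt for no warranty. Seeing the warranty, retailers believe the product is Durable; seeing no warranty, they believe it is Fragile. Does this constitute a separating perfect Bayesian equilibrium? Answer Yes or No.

Yes

Under these beliefs, the warranty earns price 35 and no warranty earns price 27.
Durable: the warranty nets 35 − 3 = 32; no warranty nets 27. Durable prefers the warranty.
Fragile: the warranty nets 35 − 12 = 23; no warranty nets 27. Fragile prefers no warranty.
Neither type deviates, so the separating profile is an equilibrium.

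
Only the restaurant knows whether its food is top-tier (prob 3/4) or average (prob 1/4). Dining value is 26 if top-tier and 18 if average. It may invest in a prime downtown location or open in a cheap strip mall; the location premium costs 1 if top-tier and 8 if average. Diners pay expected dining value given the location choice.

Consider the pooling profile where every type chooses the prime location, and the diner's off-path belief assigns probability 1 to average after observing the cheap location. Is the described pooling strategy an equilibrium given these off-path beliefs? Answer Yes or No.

On path, the diner holds the prior and pays 3/4·26 + 1/4·18 = 24. Off path (the cheap location), believing average, it pays 18.
top-tier: the prime location nets 24 − 1 = 23; the cheap location nets 18. top-tier stays.
average: the prime location nets 24 − 8 = 16; the cheap location nets 18. average would deviate.
A type deviates, so pooling fails.

No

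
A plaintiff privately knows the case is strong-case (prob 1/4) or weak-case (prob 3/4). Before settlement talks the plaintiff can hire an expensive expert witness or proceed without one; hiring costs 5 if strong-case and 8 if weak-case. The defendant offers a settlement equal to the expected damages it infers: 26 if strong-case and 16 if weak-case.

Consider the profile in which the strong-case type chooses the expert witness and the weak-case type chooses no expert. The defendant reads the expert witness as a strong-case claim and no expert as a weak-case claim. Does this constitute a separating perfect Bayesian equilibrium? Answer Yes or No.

No

Under these beliefs, the expert witness earns settlement 26 and no expert earns settlement 16.
strong-case: the expert witness nets 26 − 5 = 21; no expert nets 16. strong-case prefers the expert witness.
weak-case: the expert witness nets 26 − 8 = 18; no expert nets 16. weak-case would deviate to the expert witness.
weak-case has a profitable deviation, so the profile is not an equilibrium.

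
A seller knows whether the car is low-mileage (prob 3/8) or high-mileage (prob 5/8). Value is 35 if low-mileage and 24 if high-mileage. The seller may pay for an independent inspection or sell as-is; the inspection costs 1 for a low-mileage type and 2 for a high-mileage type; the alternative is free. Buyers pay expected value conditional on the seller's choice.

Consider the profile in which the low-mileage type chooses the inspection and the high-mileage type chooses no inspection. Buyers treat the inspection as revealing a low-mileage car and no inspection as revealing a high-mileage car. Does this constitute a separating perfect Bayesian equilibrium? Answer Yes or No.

Under these beliefs, the inspection earns price 35 and no inspection earns price 24.
low-mileage: the inspection nets 35 − 1 = 34; no inspection nets 24. low-mileage prefers the inspection.
high-mileage: the inspection nets 35 − 2 = 33; no inspection nets 24. high-mileage would deviate to the inspection.
high-mileage has a profitable deviation, so the profile is not an equilibrium.

No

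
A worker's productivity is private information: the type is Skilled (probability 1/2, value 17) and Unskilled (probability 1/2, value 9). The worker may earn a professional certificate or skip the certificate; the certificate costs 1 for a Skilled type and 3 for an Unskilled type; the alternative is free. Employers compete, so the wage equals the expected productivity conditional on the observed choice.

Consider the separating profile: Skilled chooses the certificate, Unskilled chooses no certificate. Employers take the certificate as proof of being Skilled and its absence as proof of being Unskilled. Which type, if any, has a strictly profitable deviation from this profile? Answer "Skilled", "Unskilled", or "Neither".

Unskilled

The certificate pays 17; no certificate pays 9.
Skilled: assigned the certificate, nets 17 − 1 = 16; deviating to no certificate nets 9.
Unskilled: assigned no certificate, nets 9; deviating to the certificate nets 17 − 3 = 14.
The Unskilled type gains 5 by deviating.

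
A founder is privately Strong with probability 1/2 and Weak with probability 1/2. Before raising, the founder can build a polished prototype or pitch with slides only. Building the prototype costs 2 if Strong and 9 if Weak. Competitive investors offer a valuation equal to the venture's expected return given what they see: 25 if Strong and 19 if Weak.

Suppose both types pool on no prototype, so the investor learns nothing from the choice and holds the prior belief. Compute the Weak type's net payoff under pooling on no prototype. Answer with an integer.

22

Pooled valuation = 1/2·25 + 1/2·19 = 22.
Weak pays no cost for no prototype, so net payoff = 22.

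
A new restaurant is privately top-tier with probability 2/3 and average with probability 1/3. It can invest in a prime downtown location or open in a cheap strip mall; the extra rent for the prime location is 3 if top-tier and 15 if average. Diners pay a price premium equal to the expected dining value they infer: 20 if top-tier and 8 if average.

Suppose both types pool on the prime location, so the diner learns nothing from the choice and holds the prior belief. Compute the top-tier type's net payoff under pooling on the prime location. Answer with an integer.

Pooled price premium = 2/3·20 + 1/3·8 = 16.
top-tier pays cost 3 for the prime location, so net payoff = 16 − 3 = 13.

13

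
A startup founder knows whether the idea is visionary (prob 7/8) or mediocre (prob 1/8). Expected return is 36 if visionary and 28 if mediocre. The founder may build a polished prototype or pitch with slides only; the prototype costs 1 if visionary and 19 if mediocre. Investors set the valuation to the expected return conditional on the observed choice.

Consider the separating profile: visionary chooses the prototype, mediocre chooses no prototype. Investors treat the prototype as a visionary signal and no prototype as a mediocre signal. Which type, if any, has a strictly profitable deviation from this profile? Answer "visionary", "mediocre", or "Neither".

The prototype pays 36; no prototype pays 28.
visionary: assigned the prototype, nets 36 − 1 = 35; deviating to no prototype nets 28.
mediocre: assigned no prototype, nets 28; deviating to the prototype nets 36 − 19 = 17.
Both types strictly prefer their assigned action; no profitable deviation.

Neither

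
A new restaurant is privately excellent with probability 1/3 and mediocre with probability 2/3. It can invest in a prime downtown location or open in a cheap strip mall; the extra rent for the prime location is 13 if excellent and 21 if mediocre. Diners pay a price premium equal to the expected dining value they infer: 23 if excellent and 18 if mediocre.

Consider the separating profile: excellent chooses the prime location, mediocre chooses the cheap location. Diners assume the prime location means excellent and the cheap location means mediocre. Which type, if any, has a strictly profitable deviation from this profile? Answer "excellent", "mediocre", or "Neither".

The prime location pays 23; the cheap location pays 18.
excellent: assigned the prime location, nets 23 − 13 = 10; deviating to the cheap location nets 18.
mediocre: assigned the cheap location, nets 18; deviating to the prime location nets 23 − 21 = 2.
The excellent type gains 8 by deviating.

excellent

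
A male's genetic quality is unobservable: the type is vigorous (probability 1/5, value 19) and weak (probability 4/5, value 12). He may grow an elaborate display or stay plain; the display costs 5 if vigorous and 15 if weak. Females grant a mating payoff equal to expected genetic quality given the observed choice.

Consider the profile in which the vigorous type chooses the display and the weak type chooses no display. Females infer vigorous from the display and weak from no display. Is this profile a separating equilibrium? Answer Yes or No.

Under these beliefs, the display earns mating payoff 19 and no display earns mating payoff 12.
vigorous: the display nets 19 − 5 = 14; no display nets 12. vigorous prefers the display.
weak: the display nets 19 − 15 = 4; no display nets 12. weak prefers no display.
Neither type deviates, so the separating profile is an equilibrium.

Yes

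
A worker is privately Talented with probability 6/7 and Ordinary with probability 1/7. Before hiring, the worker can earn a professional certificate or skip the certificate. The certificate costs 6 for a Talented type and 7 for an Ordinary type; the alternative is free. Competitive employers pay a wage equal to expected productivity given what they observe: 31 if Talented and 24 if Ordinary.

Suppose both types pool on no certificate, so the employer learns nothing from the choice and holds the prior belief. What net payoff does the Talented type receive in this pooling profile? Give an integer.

30

Pooled wage = 6/7·31 + 1/7·24 = 30.
Talented pays no cost for no certificate, so net payoff = 30.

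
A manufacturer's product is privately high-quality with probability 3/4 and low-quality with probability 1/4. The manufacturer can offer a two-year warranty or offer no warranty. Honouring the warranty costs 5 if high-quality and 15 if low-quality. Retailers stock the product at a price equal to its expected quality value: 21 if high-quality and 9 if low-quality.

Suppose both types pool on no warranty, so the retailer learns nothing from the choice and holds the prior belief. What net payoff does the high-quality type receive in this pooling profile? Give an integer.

Pooled price = 3/4·21 + 1/4·9 = 18.
high-quality pays no cost for no warranty, so net payoff = 18.

18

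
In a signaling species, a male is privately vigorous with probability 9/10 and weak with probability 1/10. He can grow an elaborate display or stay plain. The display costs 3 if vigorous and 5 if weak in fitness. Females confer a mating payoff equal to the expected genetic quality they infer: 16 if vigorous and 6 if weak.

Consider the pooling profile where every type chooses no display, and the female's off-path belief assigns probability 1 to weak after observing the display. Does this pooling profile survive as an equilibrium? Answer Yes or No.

Yes

On path, the female holds the prior and pays 9/10·16 + 1/10·6 = 15. Off path (the display), believing weak, it pays 6.
vigorous: no display nets 15; the display nets 6 − 3 = 3. vigorous stays.
weak: no display nets 15; the display nets 6 − 5 = 1. weak stays.
No type deviates, so pooling is sustained.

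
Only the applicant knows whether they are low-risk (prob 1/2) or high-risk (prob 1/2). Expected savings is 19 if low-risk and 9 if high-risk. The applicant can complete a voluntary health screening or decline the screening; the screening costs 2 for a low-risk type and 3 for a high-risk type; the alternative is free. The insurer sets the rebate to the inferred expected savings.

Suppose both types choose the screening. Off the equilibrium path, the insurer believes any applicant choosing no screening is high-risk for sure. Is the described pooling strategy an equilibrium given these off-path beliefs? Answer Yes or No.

Yes

On path, the insurer holds the prior and pays 1/2·19 + 1/2·9 = 14. Off path (no screening), believing high-risk, it pays 9.
low-risk: the screening nets 14 − 2 = 12; no screening nets 9. low-risk stays.
high-risk: the screening nets 14 − 3 = 11; no screening nets 9. high-risk stays.
No type deviates, so pooling is sustained.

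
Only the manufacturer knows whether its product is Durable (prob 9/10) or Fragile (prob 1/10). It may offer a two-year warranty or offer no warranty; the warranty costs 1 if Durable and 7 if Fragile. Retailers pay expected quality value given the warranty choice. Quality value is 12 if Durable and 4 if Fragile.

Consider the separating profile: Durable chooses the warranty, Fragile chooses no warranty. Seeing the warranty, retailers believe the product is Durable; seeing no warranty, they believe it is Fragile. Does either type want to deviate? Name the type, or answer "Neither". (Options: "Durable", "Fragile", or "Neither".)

The warranty pays 12; no warranty pays 4.
Durable: assigned the warranty, nets 12 − 1 = 11; deviating to no warranty nets 4.
Fragile: assigned no warranty, nets 4; deviating to the warranty nets 12 − 7 = 5.
The Fragile type gains 1 by deviating.

Fragile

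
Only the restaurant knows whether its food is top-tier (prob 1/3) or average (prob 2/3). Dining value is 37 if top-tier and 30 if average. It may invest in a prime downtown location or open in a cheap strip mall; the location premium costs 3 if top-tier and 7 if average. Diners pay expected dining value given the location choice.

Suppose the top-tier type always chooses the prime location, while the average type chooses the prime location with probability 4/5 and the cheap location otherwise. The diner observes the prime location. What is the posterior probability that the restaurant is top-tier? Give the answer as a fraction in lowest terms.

P(the prime location) = (1/3)·1 + (2/3)·(4/5) = 13/15.
By Bayes' rule, P(top-tier | the prime location) = (1/3) / (13/15) = 5/13.

5/13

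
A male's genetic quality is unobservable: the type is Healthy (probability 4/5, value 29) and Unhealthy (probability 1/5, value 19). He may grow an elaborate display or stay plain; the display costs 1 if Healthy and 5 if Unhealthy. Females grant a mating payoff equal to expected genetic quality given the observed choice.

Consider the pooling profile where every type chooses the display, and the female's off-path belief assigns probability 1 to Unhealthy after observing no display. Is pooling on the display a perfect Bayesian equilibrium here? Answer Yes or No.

Yes

On path, the female holds the prior and pays 4/5·29 + 1/5·19 = 27. Off path (no display), believing Unhealthy, it pays 19.
Healthy: the display nets 27 − 1 = 26; no display nets 19. Healthy stays.
Unhealthy: the display nets 27 − 5 = 22; no display nets 19. Unhealthy stays.
No type deviates, so pooling is sustained.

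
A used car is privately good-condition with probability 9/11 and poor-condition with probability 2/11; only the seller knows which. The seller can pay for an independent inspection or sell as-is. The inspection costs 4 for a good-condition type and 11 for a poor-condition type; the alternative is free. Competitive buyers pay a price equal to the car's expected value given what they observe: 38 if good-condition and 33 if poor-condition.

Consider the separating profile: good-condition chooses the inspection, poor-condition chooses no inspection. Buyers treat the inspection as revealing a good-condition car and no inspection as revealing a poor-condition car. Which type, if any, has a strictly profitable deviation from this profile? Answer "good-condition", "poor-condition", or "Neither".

The inspection pays 38; no inspection pays 33.
good-condition: assigned the inspection, nets 38 − 4 = 34; deviating to no inspection nets 33.
poor-condition: assigned no inspection, nets 33; deviating to the inspection nets 38 − 11 = 27.
Both types strictly prefer their assigned action; no profitable deviation.

Neither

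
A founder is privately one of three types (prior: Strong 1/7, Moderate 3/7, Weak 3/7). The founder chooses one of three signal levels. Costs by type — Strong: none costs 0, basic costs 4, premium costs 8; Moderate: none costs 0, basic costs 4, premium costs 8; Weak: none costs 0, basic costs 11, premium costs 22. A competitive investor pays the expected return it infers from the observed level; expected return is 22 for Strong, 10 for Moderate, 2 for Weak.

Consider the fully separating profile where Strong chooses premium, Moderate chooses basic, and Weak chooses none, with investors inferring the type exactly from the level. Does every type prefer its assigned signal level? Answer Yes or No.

No

Separating valuations: premium → 22, basic → 10, none → 2.
Strong (assigned premium): none: 2 − 0 = 2; basic: 10 − 4 = 6; premium: 22 − 8 = 14. Strong stays.
Moderate (assigned basic): none: 2 − 0 = 2; basic: 10 − 4 = 6; premium: 22 − 8 = 14. Moderate prefers premium.
Weak (assigned none): none: 2 − 0 = 2; basic: 10 − 11 = -1; premium: 22 − 22 = 0. Weak stays.
At least one type deviates; the separating profile fails.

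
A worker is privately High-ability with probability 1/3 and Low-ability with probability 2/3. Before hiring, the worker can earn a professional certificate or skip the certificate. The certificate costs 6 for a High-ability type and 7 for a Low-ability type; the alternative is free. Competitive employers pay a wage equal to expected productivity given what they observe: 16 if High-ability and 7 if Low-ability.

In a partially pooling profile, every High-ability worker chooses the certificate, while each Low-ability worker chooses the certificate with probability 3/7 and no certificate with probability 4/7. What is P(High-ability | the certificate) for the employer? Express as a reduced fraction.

P(the certificate) = (1/3)·1 + (2/3)·(3/7) = 13/21.
By Bayes' rule, P(High-ability | the certificate) = (1/3) / (13/21) = 7/13.

7/13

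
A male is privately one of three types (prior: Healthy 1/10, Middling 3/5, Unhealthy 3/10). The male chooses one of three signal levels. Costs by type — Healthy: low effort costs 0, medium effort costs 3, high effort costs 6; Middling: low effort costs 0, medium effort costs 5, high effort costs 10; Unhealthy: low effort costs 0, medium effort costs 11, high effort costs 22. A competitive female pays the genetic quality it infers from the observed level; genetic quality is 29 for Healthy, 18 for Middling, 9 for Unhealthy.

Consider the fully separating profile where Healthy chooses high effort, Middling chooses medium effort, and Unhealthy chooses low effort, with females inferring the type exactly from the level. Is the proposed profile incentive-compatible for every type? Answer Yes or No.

No

Separating mating payoffs: high effort → 29, medium effort → 18, low effort → 9.
Healthy (assigned high effort): low effort: 9 − 0 = 9; medium effort: 18 − 3 = 15; high effort: 29 − 6 = 23. Healthy stays.
Middling (assigned medium effort): low effort: 9 − 0 = 9; medium effort: 18 − 5 = 13; high effort: 29 − 10 = 19. Middling prefers high effort.
Unhealthy (assigned low effort): low effort: 9 − 0 = 9; medium effort: 18 − 11 = 7; high effort: 29 − 22 = 7. Unhealthy stays.
At least one type deviates; the separating profile fails.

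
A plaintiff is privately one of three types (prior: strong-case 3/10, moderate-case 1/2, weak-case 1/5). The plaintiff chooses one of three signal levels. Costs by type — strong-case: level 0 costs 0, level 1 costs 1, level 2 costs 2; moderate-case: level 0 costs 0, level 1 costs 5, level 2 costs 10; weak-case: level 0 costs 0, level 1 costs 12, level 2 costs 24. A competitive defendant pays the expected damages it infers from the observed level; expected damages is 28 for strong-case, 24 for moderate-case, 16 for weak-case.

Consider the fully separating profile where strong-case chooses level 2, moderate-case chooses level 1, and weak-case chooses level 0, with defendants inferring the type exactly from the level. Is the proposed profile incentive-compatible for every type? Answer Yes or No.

Separating settlements: level 2 → 28, level 1 → 24, level 0 → 16.
strong-case (assigned level 2): level 0: 16 − 0 = 16; level 1: 24 − 1 = 23; level 2: 28 − 2 = 26. strong-case stays.
moderate-case (assigned level 1): level 0: 16 − 0 = 16; level 1: 24 − 5 = 19; level 2: 28 − 10 = 18. moderate-case stays.
weak-case (assigned level 0): level 0: 16 − 0 = 16; level 1: 24 − 12 = 12; level 2: 28 − 24 = 4. weak-case stays.
Every type prefers its assigned level; separation holds.

Yes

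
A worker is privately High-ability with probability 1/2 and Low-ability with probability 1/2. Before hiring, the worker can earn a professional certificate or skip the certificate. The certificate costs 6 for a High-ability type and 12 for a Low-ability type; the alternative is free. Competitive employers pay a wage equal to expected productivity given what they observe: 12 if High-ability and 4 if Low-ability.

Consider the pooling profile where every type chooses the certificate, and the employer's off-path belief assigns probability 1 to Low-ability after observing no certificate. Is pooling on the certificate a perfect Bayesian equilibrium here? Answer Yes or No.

No

On path, the employer holds the prior and pays 1/2·12 + 1/2·4 = 8. Off path (no certificate), believing Low-ability, it pays 4.
High-ability: the certificate nets 8 − 6 = 2; no certificate nets 4. High-ability would deviate.
Low-ability: the certificate nets 8 − 12 = -4; no certificate nets 4. Low-ability would deviate.
A type deviates, so pooling fails.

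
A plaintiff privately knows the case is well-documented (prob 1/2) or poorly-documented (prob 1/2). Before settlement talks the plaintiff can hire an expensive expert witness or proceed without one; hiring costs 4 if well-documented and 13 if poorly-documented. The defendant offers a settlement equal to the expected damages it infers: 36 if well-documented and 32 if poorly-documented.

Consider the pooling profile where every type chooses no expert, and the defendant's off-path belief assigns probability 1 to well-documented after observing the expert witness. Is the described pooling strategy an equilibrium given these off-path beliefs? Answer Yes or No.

Yes

On path, the defendant holds the prior and pays 1/2·36 + 1/2·32 = 34. Off path (the expert witness), believing well-documented, it pays 36.
well-documented: no expert nets 34; the expert witness nets 36 − 4 = 32. well-documented stays.
poorly-documented: no expert nets 34; the expert witness nets 36 − 13 = 23. poorly-documented stays.
No type deviates, so pooling is sustained.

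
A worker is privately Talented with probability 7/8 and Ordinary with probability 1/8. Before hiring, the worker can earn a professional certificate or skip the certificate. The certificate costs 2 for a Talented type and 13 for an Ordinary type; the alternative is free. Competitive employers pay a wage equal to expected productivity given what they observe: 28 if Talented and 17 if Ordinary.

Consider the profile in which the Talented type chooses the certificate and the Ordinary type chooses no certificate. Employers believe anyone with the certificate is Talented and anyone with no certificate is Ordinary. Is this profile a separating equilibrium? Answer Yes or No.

Yes

Under these beliefs, the certificate earns wage 28 and no certificate earns wage 17.
Talented: the certificate nets 28 − 2 = 26; no certificate nets 17. Talented prefers the certificate.
Ordinary: the certificate nets 28 − 13 = 15; no certificate nets 17. Ordinary prefers no certificate.
Neither type deviates, so the separating profile is an equilibrium.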